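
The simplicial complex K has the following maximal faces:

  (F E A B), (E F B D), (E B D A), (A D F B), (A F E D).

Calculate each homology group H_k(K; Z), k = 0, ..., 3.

H_0 = Z,  H_1 = 0,  H_2 = 0,  H_3 = Z.

Fix the vertex order A < B < D < E < F and write every simplex with vertices in increasing order. Then dim K = 3 and the simplices of K are:

  0-simplices (5): A, B, D, E, F
  1-simplices (10): AB, AD, AE, AF, BD, BE, BF, DE, DF, EF
  2-simplices (10): ABD, ABE, ABF, ADE, ADF, AEF, BDE, BDF, BEF, DEF
  3-simplices (5): ABDE, ABDF, ABEF, ADEF, BDEF

so the chain groups are C_0 ≅ Z^5, C_1 ≅ Z^10, C_2 ≅ Z^10, C_3 ≅ Z^5.

The boundary map ∂_1: C_1 → C_0 maps an edge to its endpoints' difference, ∂[p,q] = q − p. For instance
  ∂AB = B − A.
The 5×10 boundary matrix has rank 4 and Smith normal form diag(1,1,1,1).

The boundary map ∂_2: C_2 → C_1 maps a triangle to the signed sum of its edges. For instance
  ∂ADF = DF − AF + AD,
  ∂DEF = EF − DF + DE.
This gives a 10×10 integer matrix of rank 6; reducing to Smith normal form yields diagonal entries (1,1,1,1,1,1).

The boundary map ∂_3: C_3 → C_2 sends each 3-simplex σ to the alternating sum Σ_i (−1)^i (σ with its i-th vertex removed). For instance
  ∂BDEF = DEF − BEF + BDF − BDE,
  ∂ABEF = BEF − AEF + ABF − ABE.
As a 10×5 matrix over Z this has rank 4, with invariant factors (1,1,1,1).

Reading off H_k = ker ∂_k / im ∂_{k+1}:

  H_0: rank C_0 − rank ∂_1 = 5 − 4 = 1, and the invariant factors of ∂_1 are all 1, so H_0 = Z.
  H_1: rank ker ∂_1 − rank ∂_2 = (10 − 4) − 6 = 0, and the invariant factors of ∂_2 are all 1, so H_1 = 0.
  H_2: rank ker ∂_2 − rank ∂_3 = (10 − 6) − 4 = 0, and the invariant factors of ∂_3 are all 1, so H_2 = 0.
  H_3: rank ker ∂_3 − rank ∂_4 = (5 − 4) − 0 = 1, and there is no ∂_4, so H_3 = Z.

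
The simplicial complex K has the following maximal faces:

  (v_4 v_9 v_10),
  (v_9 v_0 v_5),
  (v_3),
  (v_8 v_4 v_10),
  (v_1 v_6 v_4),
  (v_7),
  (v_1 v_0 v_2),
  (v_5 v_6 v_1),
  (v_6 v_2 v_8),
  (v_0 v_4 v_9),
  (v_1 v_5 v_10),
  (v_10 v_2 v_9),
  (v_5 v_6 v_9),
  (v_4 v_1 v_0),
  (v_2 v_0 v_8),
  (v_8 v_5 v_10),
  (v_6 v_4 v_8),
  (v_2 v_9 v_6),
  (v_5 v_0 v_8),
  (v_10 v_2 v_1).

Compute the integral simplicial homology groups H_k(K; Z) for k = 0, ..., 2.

H_0 = Z^3,  H_1 = Z^2,  H_2 = Z.

Fix the vertex order v_0 < v_1 < v_2 < v_3 < v_4 < v_5 < v_6 < v_7 < v_8 < v_9 < v_10 and write every simplex with vertices in increasing order. Then dim K = 2 and the simplices of K are:

  0-simplices (11): [v_0], [v_1], [v_2], [v_3], [v_4], [v_5], [v_6], [v_7], [v_8], [v_9], [v_10]
  1-simplices (27): (27 of them)
  2-simplices (18): (18 of them)

Hence C_0 ≅ Z^11, C_1 ≅ Z^27, C_2 ≅ Z^18.

The boundary map ∂_1: C_1 → C_0 maps an edge to its endpoints' difference, ∂[p,q] = q − p.
This gives a 11×27 integer matrix of rank 8; reducing to Smith normal form yields diagonal entries (1,1,1,1,1,1,1,1).

Boundary ∂_2: C_2 → C_1 sends each 2-simplex [p,q,r] to [q,r] − [p,r] + [p,q]. For instance
  ∂[v_1,v_4,v_6] = [v_4,v_6] − [v_1,v_6] + [v_1,v_4],
  ∂[v_2,v_9,v_10] = [v_9,v_10] − [v_2,v_10] + [v_2,v_9].
This gives a 27×18 integer matrix of rank 17; reducing to Smith normal form yields diagonal entries (1,1,1,1,1,1,1,1,1,1,1,1,1,1,1,1,1).

From H_k ≅ ker(∂_k) / im(∂_{k+1}) we obtain:

  H_0: rank C_0 − rank ∂_1 = 11 − 8 = 3, and the invariant factors of ∂_1 are all 1, so H_0 = Z^3.
  H_1: rank ker ∂_1 − rank ∂_2 = (27 − 8) − 17 = 2, and the invariant factors of ∂_2 are all 1, so H_1 = Z^2.
  H_2: rank ker ∂_2 − rank ∂_3 = (18 − 17) − 0 = 1, and there is no ∂_3, so H_2 = Z.

(K is a triangulation of the disjoint union of a set of 2 points and the torus T^2.)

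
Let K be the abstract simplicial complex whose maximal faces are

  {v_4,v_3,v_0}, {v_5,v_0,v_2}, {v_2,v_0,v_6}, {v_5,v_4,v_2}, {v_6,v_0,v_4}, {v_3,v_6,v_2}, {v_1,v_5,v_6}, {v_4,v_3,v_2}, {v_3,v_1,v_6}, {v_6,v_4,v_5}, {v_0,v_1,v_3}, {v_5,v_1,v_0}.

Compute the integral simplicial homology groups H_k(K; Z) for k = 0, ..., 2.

Fix the vertex order v_0 < v_1 < v_2 < v_3 < v_4 < v_5 < v_6 and write every simplex with vertices in increasing order. Then dim K = 2 and the simplices of K are:

  0-simplices (7): [v_0], [v_1], [v_2], [v_3], [v_4], [v_5], [v_6]
  1-simplices (18): (18 of them)
  2-simplices (12): (12 of them)

so the chain groups are C_0 ≅ Z^7, C_1 ≅ Z^18, C_2 ≅ Z^12.

The boundary map ∂_1: C_1 → C_0 maps an edge to its endpoints' difference, ∂[p,q] = q − p. For instance
  ∂[v_0,v_5] = [v_5] − [v_0].
This gives a 7×18 integer matrix of rank 6; reducing to Smith normal form yields diagonal entries (1,1,1,1,1,1).

∂_2: C_2 → C_1 maps a triangle to the signed sum of its edges. For instance
  ∂[v_0,v_2,v_5] = [v_2,v_5] − [v_0,v_5] + [v_0,v_2],
  ∂[v_4,v_5,v_6] = [v_5,v_6] − [v_4,v_6] + [v_4,v_5].
This gives a 18×12 integer matrix of rank 12; reducing to Smith normal form yields diagonal entries (1,1,1,1,1,1,1,1,1,1,1,2).

From H_k ≅ ker(∂_k) / im(∂_{k+1}) we obtain:

  H_0: rank C_0 − rank ∂_1 = 7 − 6 = 1, and the invariant factors of ∂_1 are all 1, so H_0 = Z.
  H_1: rank ker ∂_1 − rank ∂_2 = (18 − 6) − 12 = 0, and ∂_2 has invariant factor 2 > 1, so H_1 = Z_2.
  H_2: rank ker ∂_2 − rank ∂_3 = (12 − 12) − 0 = 0, and there is no ∂_3, so H_2 = 0.

As a check, the Euler characteristic is 7 − 18 + 12 = 1, which agrees with 1 − 0 + 0 = 1.
(K is a triangulation of the real projective plane RP^2.)

H_0 ≅ Z,  H_1 ≅ Z_2,  H_2 = 0.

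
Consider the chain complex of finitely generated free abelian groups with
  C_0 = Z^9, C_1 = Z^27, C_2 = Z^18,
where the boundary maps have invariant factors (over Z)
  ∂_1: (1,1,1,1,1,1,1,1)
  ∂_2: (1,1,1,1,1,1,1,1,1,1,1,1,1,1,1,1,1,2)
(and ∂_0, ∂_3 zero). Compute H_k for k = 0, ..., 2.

H_0 ≅ Z,  H_1 ≅ Z ⊕ Z/2Z,  H_2 = 0.

H_0: b_0 = 9 − 0 − 8 = 1; torsion from ∂_1 factors > 1: none. So H_0 ≅ Z.
H_1: b_1 = 27 − 8 − 18 = 1; torsion from ∂_2 factors > 1: [2]. So H_1 ≅ Z ⊕ Z/2Z.
H_2: b_2 = 18 − 18 − 0 = 0; torsion from ∂_3 factors > 1: none. So H_2 ≅ 0.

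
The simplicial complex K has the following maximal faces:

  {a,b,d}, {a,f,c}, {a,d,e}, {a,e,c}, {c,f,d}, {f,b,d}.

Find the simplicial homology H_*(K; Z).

H_0 = Z,  H_1 = Z,  H_2 = 0.

We work with the vertex ordering a < b < c < d < e < f. The simplices of K, each written with vertices in increasing order, are:

  0-simplices (6): a, b, c, d, e, f
  1-simplices (12): ab, ac, ad, ae, af, bd, bf, cd, ce, cf, de, df
  2-simplices (6): abd, ace, acf, ade, bdf, cdf

so the chain groups are C_0 ≅ Z^6, C_1 ≅ Z^12, C_2 ≅ Z^6.

The boundary map ∂_1: C_1 → C_0 sends each edge [p,q] (with p < q) to q − p.
As a 6×12 matrix over Z this has rank 5, with invariant factors (1,1,1,1,1).

Boundary ∂_2: C_2 → C_1 acts by ∂[p,q,r] = [q,r] − [p,r] + [p,q]. For instance
  ∂abd = bd − ad + ab,
  ∂ade = de − ae + ad.
As a 12×6 matrix over Z this has rank 6, with invariant factors (1,1,1,1,1,1).

Computing H_k = (kernel of ∂_k) / (image of ∂_{k+1}):

  H_0: rank C_0 − rank ∂_1 = 6 − 5 = 1, and the invariant factors of ∂_1 are all 1, so H_0 ≅ Z.
  H_1: rank ker ∂_1 − rank ∂_2 = (12 − 5) − 6 = 1, and the invariant factors of ∂_2 are all 1, so H_1 ≅ Z.
  H_2: rank ker ∂_2 − rank ∂_3 = (6 − 6) − 0 = 0, and there is no ∂_3, so H_2 ≅ 0.

As a check, the Euler characteristic is 6 − 12 + 6 = 0, which agrees with 1 − 1 + 0 = 0.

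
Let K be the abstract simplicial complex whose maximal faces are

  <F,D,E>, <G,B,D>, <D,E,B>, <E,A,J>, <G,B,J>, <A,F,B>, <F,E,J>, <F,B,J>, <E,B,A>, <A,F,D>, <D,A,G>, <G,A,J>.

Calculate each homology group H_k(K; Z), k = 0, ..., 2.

H_0 = Z,  H_1 = Z/2,  H_2 = 0.

Fix the vertex order A < B < D < E < F < G < J and write every simplex with vertices in increasing order. Then dim K = 2 and the simplices of K are:

  0-simplices (7): A, B, D, E, F, G, J
  1-simplices (18): AB, AD, AE, AF, AG, AJ, BD, BE, BF, BG, BJ, DE, DF, DG, EF, EJ, FJ, GJ
  2-simplices (12): ABE, ABF, ADF, ADG, AEJ, AGJ, BDE, BDG, BFJ, BGJ, DEF, EFJ

so the chain groups are C_0 ≅ Z^7, C_1 ≅ Z^18, C_2 ≅ Z^12.

Boundary ∂_1: C_1 → C_0 sends each edge [p,q] (with p < q) to q − p.
The 7×18 boundary matrix has rank 6 and Smith normal form diag(1,1,1,1,1,1).

The boundary map ∂_2: C_2 → C_1 maps a triangle to the signed sum of its edges. For instance
  ∂BDE = DE − BE + BD,
  ∂BGJ = GJ − BJ + BG.
As a 18×12 matrix over Z this has rank 12, with invariant factors (1,1,1,1,1,1,1,1,1,1,1,2).

Computing H_k = (kernel of ∂_k) / (image of ∂_{k+1}):

  H_0: rank C_0 − rank ∂_1 = 7 − 6 = 1, and the invariant factors of ∂_1 are all 1, so H_0 = Z.
  H_1: rank ker ∂_1 − rank ∂_2 = (18 − 6) − 12 = 0, and ∂_2 has invariant factor 2 > 1, so H_1 = Z/2.
  H_2: rank ker ∂_2 − rank ∂_3 = (12 − 12) − 0 = 0, and there is no ∂_3, so H_2 = 0.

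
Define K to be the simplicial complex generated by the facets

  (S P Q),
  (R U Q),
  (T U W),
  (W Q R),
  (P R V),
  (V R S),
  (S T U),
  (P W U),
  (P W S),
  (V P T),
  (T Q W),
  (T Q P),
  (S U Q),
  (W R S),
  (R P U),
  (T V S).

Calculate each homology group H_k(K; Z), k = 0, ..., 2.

Order the vertices as P < Q < R < S < T < U < V < W. Listing each simplex with vertices in this order, K has dimension 2 with simplices:

  0-simplices (8): P, Q, R, S, T, U, V, W
  1-simplices (24): PQ, PR, PS, PT, PU, PV, PW, QR, QS, QT, QU, QW, RS, RU, RV, RW, ST, SU, SV, SW, TU, TV, TW, UW
  2-simplices (16): PQS, PQT, PRU, PRV, PSW, PTV, PUW, QRU, QRW, QSU, QTW, RSV, RSW, STU, STV, TUW

Hence C_0 ≅ Z^8, C_1 ≅ Z^24, C_2 ≅ Z^16.

∂_1: C_1 → C_0 maps an edge to its endpoints' difference, ∂[p,q] = q − p.
As a 8×24 matrix over Z this has rank 7, with invariant factors (1,1,1,1,1,1,1).

The boundary map ∂_2: C_2 → C_1 maps a triangle to the signed sum of its edges. For instance
  ∂PRU = RU − PU + PR,
  ∂RSV = SV − RV + RS.
This gives a 24×16 integer matrix of rank 15; reducing to Smith normal form yields diagonal entries (1,1,1,1,1,1,1,1,1,1,1,1,1,1,1).

Reading off H_k = ker ∂_k / im ∂_{k+1}:

  H_0: rank C_0 − rank ∂_1 = 8 − 7 = 1, and the invariant factors of ∂_1 are all 1, so H_0 = Z.
  H_1: rank ker ∂_1 − rank ∂_2 = (24 − 7) − 15 = 2, and the invariant factors of ∂_2 are all 1, so H_1 = Z^2.
  H_2: rank ker ∂_2 − rank ∂_3 = (16 − 15) − 0 = 1, and there is no ∂_3, so H_2 = Z.

(K is a triangulation of the torus T^2.)

H_0 ≅ Z,  H_1 ≅ Z^2,  H_2 ≅ Z.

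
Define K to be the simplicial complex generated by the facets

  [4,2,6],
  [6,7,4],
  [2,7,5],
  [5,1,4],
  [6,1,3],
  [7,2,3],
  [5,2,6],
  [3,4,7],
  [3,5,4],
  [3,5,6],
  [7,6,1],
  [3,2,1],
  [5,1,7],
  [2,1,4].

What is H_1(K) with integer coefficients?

H_1 ≅ Z^2.

Take the total order 1 < 2 < 3 < 4 < 5 < 6 < 7 on the vertex set. Then K (dimension 2) consists of the simplices:

  0-simplices (7): [1], [2], [3], [4], [5], [6], [7]
  1-simplices (21): [1,2], [1,3], [1,4], [1,5], [1,6], [1,7], [2,3], [2,4], [2,5], [2,6], [2,7], [3,4], [3,5], [3,6], [3,7], [4,5], [4,6], [4,7], [5,6], [5,7], [6,7]
  2-simplices (14): [1,2,3], [1,2,4], [1,3,6], [1,4,5], [1,5,7], [1,6,7], [2,3,7], [2,4,6], [2,5,6], [2,5,7], [3,4,5], [3,4,7], [3,5,6], [4,6,7]

Hence C_0 ≅ Z^7, C_1 ≅ Z^21, C_2 ≅ Z^14.

Boundary ∂_1: C_1 → C_0 is given by ∂[p,q] = [q] − [p].
As a 7×21 matrix over Z this has rank 6, with invariant factors (1,1,1,1,1,1).

∂_2: C_2 → C_1 maps a triangle to the signed sum of its edges. For instance
  ∂[2,5,7] = [5,7] − [2,7] + [2,5],
  ∂[4,6,7] = [6,7] − [4,7] + [4,6].
The resulting 21×14 matrix has rank 13, and its Smith normal form has invariant factors (1,1,1,1,1,1,1,1,1,1,1,1,1).

Now H_k = ker ∂_k / im ∂_{k+1}, so:

  H_1: rank ker ∂_1 − rank ∂_2 = (21 − 6) − 13 = 2, and the invariant factors of ∂_2 are all 1, so H_1 ≅ Z^2.

(K is a triangulation of the torus T^2.)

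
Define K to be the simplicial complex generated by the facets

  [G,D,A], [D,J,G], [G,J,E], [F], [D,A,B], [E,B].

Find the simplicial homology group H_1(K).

Order the vertices as A < B < D < E < F < G < J. Listing each simplex with vertices in this order, K has dimension 2 with simplices:

  0-simplices (7): A, B, D, E, F, G, J
  1-simplices (10): AB, AD, AG, BD, BE, DG, DJ, EG, EJ, GJ
  2-simplices (4): ABD, ADG, DGJ, EGJ

Hence C_0 ≅ Z^7, C_1 ≅ Z^10, C_2 ≅ Z^4.

Boundary ∂_1: C_1 → C_0 sends each edge [p,q] (with p < q) to q − p. For instance
  ∂DG = G − D.
The 7×10 boundary matrix has rank 5 and Smith normal form diag(1,1,1,1,1).

Boundary ∂_2: C_2 → C_1 acts by ∂[p,q,r] = [q,r] − [p,r] + [p,q]. For instance
  ∂ADG = DG − AG + AD,
  ∂DGJ = GJ − DJ + DG.
The resulting 10×4 matrix has rank 4, and its Smith normal form has invariant factors (1,1,1,1).

Reading off H_k = ker ∂_k / im ∂_{k+1}:

  H_1: rank ker ∂_1 − rank ∂_2 = (10 − 5) − 4 = 1, and the invariant factors of ∂_2 are all 1, so H_1 = Z.

H_1 ≅ Z.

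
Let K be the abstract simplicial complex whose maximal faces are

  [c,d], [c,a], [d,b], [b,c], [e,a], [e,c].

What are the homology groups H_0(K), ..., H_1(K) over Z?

H_0 = Z,  H_1 = Z^2.

Take the total order a < b < c < d < e on the vertex set. Then K (dimension 1) consists of the simplices:

  0-simplices (5): a, b, c, d, e
  1-simplices (6): ac, ae, bc, bd, cd, ce

giving chain groups C_0 ≅ Z^5, C_1 ≅ Z^6.

The boundary map ∂_1: C_1 → C_0 sends each edge [p,q] (with p < q) to q − p. For instance
  ∂ae = e − a.
This gives a 5×6 integer matrix of rank 4; reducing to Smith normal form yields diagonal entries (1,1,1,1).

Computing H_k = (kernel of ∂_k) / (image of ∂_{k+1}):

  H_0: rank C_0 − rank ∂_1 = 5 − 4 = 1, and the invariant factors of ∂_1 are all 1, so H_0 ≅ Z.
  H_1: rank ker ∂_1 − rank ∂_2 = (6 − 4) − 0 = 2, and there is no ∂_2, so H_1 ≅ Z^2.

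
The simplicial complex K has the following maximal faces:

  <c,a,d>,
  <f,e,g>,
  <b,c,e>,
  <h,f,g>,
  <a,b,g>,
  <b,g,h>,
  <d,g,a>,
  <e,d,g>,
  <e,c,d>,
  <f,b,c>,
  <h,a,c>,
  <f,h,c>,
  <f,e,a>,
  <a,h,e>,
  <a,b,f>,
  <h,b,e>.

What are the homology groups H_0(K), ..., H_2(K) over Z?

We work with the vertex ordering a < b < c < d < e < f < g < h. The simplices of K, each written with vertices in increasing order, are:

  0-simplices (8): a, b, c, d, e, f, g, h
  1-simplices (24): ab, ac, ad, ae, af, ag, ah, bc, be, bf, bg, bh, cd, ce, cf, ch, de, dg, ef, eg, eh, fg, fh, gh
  2-simplices (16): abf, abg, acd, ach, adg, aef, aeh, bce, bcf, beh, bgh, cde, cfh, deg, efg, fgh

giving chain groups C_0 ≅ Z^8, C_1 ≅ Z^24, C_2 ≅ Z^16.

Boundary ∂_1: C_1 → C_0 is given by ∂[p,q] = [q] − [p].
The 8×24 boundary matrix has rank 7 and Smith normal form diag(1,1,1,1,1,1,1).

∂_2: C_2 → C_1 maps a triangle to the signed sum of its edges. For instance
  ∂bcf = cf − bf + bc,
  ∂fgh = gh − fh + fg.
The 24×16 boundary matrix has rank 15 and Smith normal form diag(1,1,1,1,1,1,1,1,1,1,1,1,1,1,1).

Reading off H_k = ker ∂_k / im ∂_{k+1}:

  H_0: rank C_0 − rank ∂_1 = 8 − 7 = 1, and the invariant factors of ∂_1 are all 1, so H_0 ≅ Z.
  H_1: rank ker ∂_1 − rank ∂_2 = (24 − 7) − 15 = 2, and the invariant factors of ∂_2 are all 1, so H_1 ≅ Z^2.
  H_2: rank ker ∂_2 − rank ∂_3 = (16 − 15) − 0 = 1, and there is no ∂_3, so H_2 ≅ Z.

As a check, the Euler characteristic is 8 − 24 + 16 = 0, which agrees with 1 − 2 + 1 = 0.

H_0 = Z,  H_1 = Z^2,  H_2 = Z.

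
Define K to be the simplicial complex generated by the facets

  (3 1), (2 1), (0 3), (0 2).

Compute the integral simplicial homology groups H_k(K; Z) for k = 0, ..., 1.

Fix the vertex order 0 < 1 < 2 < 3 and write every simplex with vertices in increasing order. Then dim K = 1 and the simplices of K are:

  0-simplices (4): [0], [1], [2], [3]
  1-simplices (4): [0,2], [0,3], [1,2], [1,3]

giving chain groups C_0 ≅ Z^4, C_1 ≅ Z^4.

∂_1: C_1 → C_0 maps an edge to its endpoints' difference, ∂[p,q] = q − p.
As a 4×4 matrix over Z this has rank 3, with invariant factors (1,1,1).

Now H_k = ker ∂_k / im ∂_{k+1}, so:

  H_0: rank C_0 − rank ∂_1 = 4 − 3 = 1, and the invariant factors of ∂_1 are all 1, so H_0 = Z.
  H_1: rank ker ∂_1 − rank ∂_2 = (4 − 3) − 0 = 1, and there is no ∂_2, so H_1 = Z.

H_0 = Z,  H_1 = Z.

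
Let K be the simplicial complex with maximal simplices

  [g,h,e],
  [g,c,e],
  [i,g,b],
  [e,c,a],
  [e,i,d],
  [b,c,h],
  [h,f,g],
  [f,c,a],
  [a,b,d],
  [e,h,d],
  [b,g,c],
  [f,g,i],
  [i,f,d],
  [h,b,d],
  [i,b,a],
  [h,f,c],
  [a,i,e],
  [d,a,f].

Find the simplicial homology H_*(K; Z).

Order the vertices as a < b < c < d < e < f < g < h < i. Listing each simplex with vertices in this order, K has dimension 2 with simplices:

  0-simplices (9): a, b, c, d, e, f, g, h, i
  1-simplices (27): ab, ac, ad, ae, af, ai, bc, bd, bg, bh, bi, ce, cf, cg, ch, de, df, dh, di, eg, eh, ei, fg, fh, fi, gh, gi
  2-simplices (18): abd, abi, ace, acf, adf, aei, bcg, bch, bdh, bgi, ceg, cfh, deh, dei, dfi, egh, fgh, fgi

so the chain groups are C_0 ≅ Z^9, C_1 ≅ Z^27, C_2 ≅ Z^18.

∂_1: C_1 → C_0 maps an edge to its endpoints' difference, ∂[p,q] = q − p. For instance
  ∂gi = i − g.
The 9×27 boundary matrix has rank 8 and Smith normal form diag(1,1,1,1,1,1,1,1).

Boundary ∂_2: C_2 → C_1 sends each 2-simplex [p,q,r] to [q,r] − [p,r] + [p,q]. For instance
  ∂aei = ei − ai + ae,
  ∂dfi = fi − di + df.
The 27×18 boundary matrix has rank 18 and Smith normal form diag(1,1,1,1,1,1,1,1,1,1,1,1,1,1,1,1,1,2).

Reading off H_k = ker ∂_k / im ∂_{k+1}:

  H_0: rank C_0 − rank ∂_1 = 9 − 8 = 1, and the invariant factors of ∂_1 are all 1, so H_0 = Z.
  H_1: rank ker ∂_1 − rank ∂_2 = (27 − 8) − 18 = 1, and ∂_2 has invariant factor 2 > 1, so H_1 = Z ⊕ Z/2Z.
  H_2: rank ker ∂_2 − rank ∂_3 = (18 − 18) − 0 = 0, and there is no ∂_3, so H_2 = 0.

H_0 = Z,  H_1 = Z ⊕ Z/2Z,  H_2 = 0.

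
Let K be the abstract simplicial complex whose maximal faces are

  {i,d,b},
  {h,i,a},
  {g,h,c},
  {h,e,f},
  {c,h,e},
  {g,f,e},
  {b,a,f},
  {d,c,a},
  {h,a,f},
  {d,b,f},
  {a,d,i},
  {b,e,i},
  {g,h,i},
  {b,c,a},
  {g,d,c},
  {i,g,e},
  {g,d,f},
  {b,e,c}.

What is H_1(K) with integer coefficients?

H_1 = Z × Z/2.

Order the vertices as a < b < c < d < e < f < g < h < i. Listing each simplex with vertices in this order, K has dimension 2 with simplices:

  0-simplices (9): a, b, c, d, e, f, g, h, i
  1-simplices (27): ab, ac, ad, af, ah, ai, bc, bd, be, bf, bi, cd, ce, cg, ch, df, dg, di, ef, eg, eh, ei, fg, fh, gh, gi, hi
  2-simplices (18): abc, abf, acd, adi, afh, ahi, bce, bdf, bdi, bei, cdg, ceh, cgh, dfg, efg, efh, egi, ghi

Hence C_0 ≅ Z^9, C_1 ≅ Z^27, C_2 ≅ Z^18.

∂_1: C_1 → C_0 maps an edge to its endpoints' difference, ∂[p,q] = q − p. For instance
  ∂cd = d − c.
The resulting 9×27 matrix has rank 8, and its Smith normal form has invariant factors (1,1,1,1,1,1,1,1).

The boundary map ∂_2: C_2 → C_1 acts by ∂[p,q,r] = [q,r] − [p,r] + [p,q]. For instance
  ∂afh = fh − ah + af,
  ∂egi = gi − ei + eg.
The 27×18 boundary matrix has rank 18 and Smith normal form diag(1,1,1,1,1,1,1,1,1,1,1,1,1,1,1,1,1,2).

Reading off H_k = ker ∂_k / im ∂_{k+1}:

  H_1: rank ker ∂_1 − rank ∂_2 = (27 − 8) − 18 = 1, and ∂_2 has invariant factor 2 > 1, so H_1 = Z × Z/2.

(K is a triangulation of the Klein bottle.)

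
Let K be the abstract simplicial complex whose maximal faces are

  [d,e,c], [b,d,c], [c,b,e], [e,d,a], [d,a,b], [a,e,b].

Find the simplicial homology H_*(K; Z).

Take the total order a < b < c < d < e on the vertex set. Then K (dimension 2) consists of the simplices:

  0-simplices (5): a, b, c, d, e
  1-simplices (9): ab, ad, ae, bc, bd, be, cd, ce, de
  2-simplices (6): abd, abe, ade, bcd, bce, cde

Hence C_0 ≅ Z^5, C_1 ≅ Z^9, C_2 ≅ Z^6.

Boundary ∂_1: C_1 → C_0 maps an edge to its endpoints' difference, ∂[p,q] = q − p. For instance
  ∂ad = d − a.
As a 5×9 matrix over Z this has rank 4, with invariant factors (1,1,1,1).

The boundary map ∂_2: C_2 → C_1 acts by ∂[p,q,r] = [q,r] − [p,r] + [p,q]. For instance
  ∂abd = bd − ad + ab,
  ∂cde = de − ce + cd.
The 9×6 boundary matrix has rank 5 and Smith normal form diag(1,1,1,1,1).

Computing H_k = (kernel of ∂_k) / (image of ∂_{k+1}):

  H_0: rank C_0 − rank ∂_1 = 5 − 4 = 1, and the invariant factors of ∂_1 are all 1, so H_0 = Z.
  H_1: rank ker ∂_1 − rank ∂_2 = (9 − 4) − 5 = 0, and the invariant factors of ∂_2 are all 1, so H_1 = 0.
  H_2: rank ker ∂_2 − rank ∂_3 = (6 − 5) − 0 = 1, and there is no ∂_3, so H_2 = Z.

As a check, the Euler characteristic is 5 − 9 + 6 = 2, which agrees with 1 − 0 + 1 = 2.

H_0 = Z,  H_1 = 0,  H_2 = Z.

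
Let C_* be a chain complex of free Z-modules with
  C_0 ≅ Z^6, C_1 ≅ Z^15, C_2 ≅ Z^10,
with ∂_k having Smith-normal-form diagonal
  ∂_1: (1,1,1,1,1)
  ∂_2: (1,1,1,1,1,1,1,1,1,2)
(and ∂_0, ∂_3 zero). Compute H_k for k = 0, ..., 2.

H_0: b_0 = 6 − 0 − 5 = 1; torsion from ∂_1 factors > 1: none. So H_0 ≅ Z.
H_1: b_1 = 15 − 5 − 10 = 0; torsion from ∂_2 factors > 1: [2]. So H_1 ≅ Z/2.
H_2: b_2 = 10 − 10 − 0 = 0; torsion from ∂_3 factors > 1: none. So H_2 ≅ 0.

H_0 ≅ Z,  H_1 ≅ Z/2,  H_2 = 0.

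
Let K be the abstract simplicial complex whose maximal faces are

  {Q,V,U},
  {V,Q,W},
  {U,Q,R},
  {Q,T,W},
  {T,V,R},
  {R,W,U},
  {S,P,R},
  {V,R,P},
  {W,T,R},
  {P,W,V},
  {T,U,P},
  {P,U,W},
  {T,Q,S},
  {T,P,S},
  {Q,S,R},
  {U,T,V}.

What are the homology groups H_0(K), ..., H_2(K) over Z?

H_0 ≅ Z,  H_1 ≅ Z^2,  H_2 ≅ Z.

Take the total order P < Q < R < S < T < U < V < W on the vertex set. Then K (dimension 2) consists of the simplices:

  0-simplices (8): P, Q, R, S, T, U, V, W
  1-simplices (24): PR, PS, PT, PU, PV, PW, QR, QS, QT, QU, QV, QW, RS, RT, RU, RV, RW, ST, TU, TV, TW, UV, UW, VW
  2-simplices (16): PRS, PRV, PST, PTU, PUW, PVW, QRS, QRU, QST, QTW, QUV, QVW, RTV, RTW, RUW, TUV

so the chain groups are C_0 ≅ Z^8, C_1 ≅ Z^24, C_2 ≅ Z^16.

The boundary map ∂_1: C_1 → C_0 is given by ∂[p,q] = [q] − [p]. For instance
  ∂PU = U − P.
The resulting 8×24 matrix has rank 7, and its Smith normal form has invariant factors (1,1,1,1,1,1,1).

The boundary map ∂_2: C_2 → C_1 sends each 2-simplex [p,q,r] to [q,r] − [p,r] + [p,q]. For instance
  ∂QTW = TW − QW + QT,
  ∂RTV = TV − RV + RT.
This gives a 24×16 integer matrix of rank 15; reducing to Smith normal form yields diagonal entries (1,1,1,1,1,1,1,1,1,1,1,1,1,1,1).

Now H_k = ker ∂_k / im ∂_{k+1}, so:

  H_0: rank C_0 − rank ∂_1 = 8 − 7 = 1, and the invariant factors of ∂_1 are all 1, so H_0 ≅ Z.
  H_1: rank ker ∂_1 − rank ∂_2 = (24 − 7) − 15 = 2, and the invariant factors of ∂_2 are all 1, so H_1 ≅ Z^2.
  H_2: rank ker ∂_2 − rank ∂_3 = (16 − 15) − 0 = 1, and there is no ∂_3, so H_2 ≅ Z.

As a check, the Euler characteristic is 8 − 24 + 16 = 0, which agrees with 1 − 2 + 1 = 0.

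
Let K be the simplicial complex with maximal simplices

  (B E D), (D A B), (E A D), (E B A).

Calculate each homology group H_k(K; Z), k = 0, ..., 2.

H_0 = Z,  H_1 = 0,  H_2 = Z.

Order the vertices as A < B < D < E. Listing each simplex with vertices in this order, K has dimension 2 with simplices:

  0-simplices (4): A, B, D, E
  1-simplices (6): AB, AD, AE, BD, BE, DE
  2-simplices (4): ABD, ABE, ADE, BDE

Hence C_0 ≅ Z^4, C_1 ≅ Z^6, C_2 ≅ Z^4.

Boundary ∂_1: C_1 → C_0 sends each edge [p,q] (with p < q) to q − p. For instance
  ∂BE = E − B.
The resulting 4×6 matrix has rank 3, and its Smith normal form has invariant factors (1,1,1).

∂_2: C_2 → C_1 sends each 2-simplex [p,q,r] to [q,r] − [p,r] + [p,q]. For instance
  ∂BDE = DE − BE + BD,
  ∂ABE = BE − AE + AB.
This gives a 6×4 integer matrix of rank 3; reducing to Smith normal form yields diagonal entries (1,1,1).

Reading off H_k = ker ∂_k / im ∂_{k+1}:

  H_0: rank C_0 − rank ∂_1 = 4 − 3 = 1, and the invariant factors of ∂_1 are all 1, so H_0 = Z.
  H_1: rank ker ∂_1 − rank ∂_2 = (6 − 3) − 3 = 0, and the invariant factors of ∂_2 are all 1, so H_1 = 0.
  H_2: rank ker ∂_2 − rank ∂_3 = (4 − 3) − 0 = 1, and there is no ∂_3, so H_2 = Z.

As a check, the Euler characteristic is 4 − 6 + 4 = 2, which agrees with 1 − 0 + 1 = 2.
(K is a triangulation of the 2-sphere S^2.)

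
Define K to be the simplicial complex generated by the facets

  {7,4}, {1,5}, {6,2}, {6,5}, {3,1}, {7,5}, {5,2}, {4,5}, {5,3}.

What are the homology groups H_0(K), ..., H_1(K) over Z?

We work with the vertex ordering 1 < 2 < 3 < 4 < 5 < 6 < 7. The simplices of K, each written with vertices in increasing order, are:

  0-simplices (7): [1], [2], [3], [4], [5], [6], [7]
  1-simplices (9): [1,3], [1,5], [2,5], [2,6], [3,5], [4,5], [4,7], [5,6], [5,7]

so the chain groups are C_0 ≅ Z^7, C_1 ≅ Z^9.

Boundary ∂_1: C_1 → C_0 sends each edge [p,q] (with p < q) to q − p. For instance
  ∂[1,3] = [3] − [1].
This gives a 7×9 integer matrix of rank 6; reducing to Smith normal form yields diagonal entries (1,1,1,1,1,1).

From H_k ≅ ker(∂_k) / im(∂_{k+1}) we obtain:

  H_0: rank C_0 − rank ∂_1 = 7 − 6 = 1, and the invariant factors of ∂_1 are all 1, so H_0 = Z.
  H_1: rank ker ∂_1 − rank ∂_2 = (9 − 6) − 0 = 3, and there is no ∂_2, so H_1 = Z^3.

H_0 ≅ Z,  H_1 ≅ Z^3.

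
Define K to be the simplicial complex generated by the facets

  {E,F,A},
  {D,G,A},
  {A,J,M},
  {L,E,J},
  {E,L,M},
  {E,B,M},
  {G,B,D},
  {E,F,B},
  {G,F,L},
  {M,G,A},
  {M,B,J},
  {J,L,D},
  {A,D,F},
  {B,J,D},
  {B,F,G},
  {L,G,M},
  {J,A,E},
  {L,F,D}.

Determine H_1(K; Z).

H_1 ≅ Z ⊕ Z/2Z.

Take the total order A < B < D < E < F < G < J < L < M on the vertex set. Then K (dimension 2) consists of the simplices:

  0-simplices (9): A, B, D, E, F, G, J, L, M
  1-simplices (27): AD, AE, AF, AG, AJ, AM, BD, BE, BF, BG, BJ, BM, DF, DG, DJ, DL, EF, EJ, EL, EM, FG, FL, GL, GM, JL, JM, LM
  2-simplices (18): ADF, ADG, AEF, AEJ, AGM, AJM, BDG, BDJ, BEF, BEM, BFG, BJM, DFL, DJL, EJL, ELM, FGL, GLM

Hence C_0 ≅ Z^9, C_1 ≅ Z^27, C_2 ≅ Z^18.

Boundary ∂_1: C_1 → C_0 is given by ∂[p,q] = [q] − [p].
The resulting 9×27 matrix has rank 8, and its Smith normal form has invariant factors (1,1,1,1,1,1,1,1).

The boundary map ∂_2: C_2 → C_1 acts by ∂[p,q,r] = [q,r] − [p,r] + [p,q]. For instance
  ∂ADF = DF − AF + AD,
  ∂BFG = FG − BG + BF.
The resulting 27×18 matrix has rank 18, and its Smith normal form has invariant factors (1,1,1,1,1,1,1,1,1,1,1,1,1,1,1,1,1,2).

From H_k ≅ ker(∂_k) / im(∂_{k+1}) we obtain:

  H_1: rank ker ∂_1 − rank ∂_2 = (27 − 8) − 18 = 1, and ∂_2 has invariant factor 2 > 1, so H_1 = Z ⊕ Z/2Z.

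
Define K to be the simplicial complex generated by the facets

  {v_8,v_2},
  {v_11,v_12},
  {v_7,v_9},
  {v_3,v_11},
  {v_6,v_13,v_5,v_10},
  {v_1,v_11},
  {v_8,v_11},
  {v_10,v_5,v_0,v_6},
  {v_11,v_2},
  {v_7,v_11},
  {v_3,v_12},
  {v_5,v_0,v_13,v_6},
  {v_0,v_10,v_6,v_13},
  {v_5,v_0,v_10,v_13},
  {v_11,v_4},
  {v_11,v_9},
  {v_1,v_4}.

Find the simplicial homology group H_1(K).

We work with the vertex ordering v_0 < v_1 < v_2 < v_3 < v_4 < v_5 < v_6 < v_7 < v_8 < v_9 < v_10 < v_11 < v_12 < v_13. The simplices of K, each written with vertices in increasing order, are:

  0-simplices (14): [v_0], [v_1], [v_2], [v_3], [v_4], [v_5], [v_6], [v_7], [v_8], [v_9], [v_10], [v_11], [v_12], [v_13]
  1-simplices (22): (22 of them)
  2-simplices (10): [v_0,v_5,v_6], [v_0,v_5,v_10], [v_0,v_5,v_13], [v_0,v_6,v_10], [v_0,v_6,v_13], [v_0,v_10,v_13], [v_5,v_6,v_10], [v_5,v_6,v_13], [v_5,v_10,v_13], [v_6,v_10,v_13]
  3-simplices (5): [v_0,v_5,v_6,v_10], [v_0,v_5,v_6,v_13], [v_0,v_5,v_10,v_13], [v_0,v_6,v_10,v_13], [v_5,v_6,v_10,v_13]

so the chain groups are C_0 ≅ Z^14, C_1 ≅ Z^22, C_2 ≅ Z^10, C_3 ≅ Z^5.

The boundary map ∂_1: C_1 → C_0 sends each edge [p,q] (with p < q) to q − p. For instance
  ∂[v_6,v_10] = [v_10] − [v_6].
The 14×22 boundary matrix has rank 12 and Smith normal form diag(1,1,1,1,1,1,1,1,1,1,1,1).

The boundary map ∂_2: C_2 → C_1 acts by ∂[p,q,r] = [q,r] − [p,r] + [p,q]. For instance
  ∂[v_5,v_6,v_13] = [v_6,v_13] − [v_5,v_13] + [v_5,v_6],
  ∂[v_0,v_5,v_13] = [v_5,v_13] − [v_0,v_13] + [v_0,v_5].
The resulting 22×10 matrix has rank 6, and its Smith normal form has invariant factors (1,1,1,1,1,1).

Boundary ∂_3: C_3 → C_2 sends each 3-simplex σ to the alternating sum Σ_i (−1)^i (σ with its i-th vertex removed). For instance
  ∂[v_5,v_6,v_10,v_13] = [v_6,v_10,v_13] − [v_5,v_10,v_13] + [v_5,v_6,v_13] − [v_5,v_6,v_10],
  ∂[v_0,v_5,v_10,v_13] = [v_5,v_10,v_13] − [v_0,v_10,v_13] + [v_0,v_5,v_13] − [v_0,v_5,v_10].
The resulting 10×5 matrix has rank 4, and its Smith normal form has invariant factors (1,1,1,1).

Reading off H_k = ker ∂_k / im ∂_{k+1}:

  H_1: rank ker ∂_1 − rank ∂_2 = (22 − 12) − 6 = 4, and the invariant factors of ∂_2 are all 1, so H_1 ≅ Z^4.

H_1 = Z^4.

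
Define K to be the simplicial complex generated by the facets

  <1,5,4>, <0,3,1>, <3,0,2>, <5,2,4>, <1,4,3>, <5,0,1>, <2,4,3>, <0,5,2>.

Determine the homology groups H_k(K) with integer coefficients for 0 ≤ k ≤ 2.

H_0 ≅ Z,  H_1 = 0,  H_2 ≅ Z.

We work with the vertex ordering 0 < 1 < 2 < 3 < 4 < 5. The simplices of K, each written with vertices in increasing order, are:

  0-simplices (6): [0], [1], [2], [3], [4], [5]
  1-simplices (12): [0,1], [0,2], [0,3], [0,5], [1,3], [1,4], [1,5], [2,3], [2,4], [2,5], [3,4], [4,5]
  2-simplices (8): [0,1,3], [0,1,5], [0,2,3], [0,2,5], [1,3,4], [1,4,5], [2,3,4], [2,4,5]

giving chain groups C_0 ≅ Z^6, C_1 ≅ Z^12, C_2 ≅ Z^8.

The boundary map ∂_1: C_1 → C_0 maps an edge to its endpoints' difference, ∂[p,q] = q − p. For instance
  ∂[3,4] = [4] − [3].
The resulting 6×12 matrix has rank 5, and its Smith normal form has invariant factors (1,1,1,1,1).

Boundary ∂_2: C_2 → C_1 acts by ∂[p,q,r] = [q,r] − [p,r] + [p,q]. For instance
  ∂[2,3,4] = [3,4] − [2,4] + [2,3],
  ∂[2,4,5] = [4,5] − [2,5] + [2,4].
The 12×8 boundary matrix has rank 7 and Smith normal form diag(1,1,1,1,1,1,1).

Computing H_k = (kernel of ∂_k) / (image of ∂_{k+1}):

  H_0: rank C_0 − rank ∂_1 = 6 − 5 = 1, and the invariant factors of ∂_1 are all 1, so H_0 ≅ Z.
  H_1: rank ker ∂_1 − rank ∂_2 = (12 − 5) − 7 = 0, and the invariant factors of ∂_2 are all 1, so H_1 ≅ 0.
  H_2: rank ker ∂_2 − rank ∂_3 = (8 − 7) − 0 = 1, and there is no ∂_3, so H_2 ≅ Z.

As a check, the Euler characteristic is 6 − 12 + 8 = 2, which agrees with 1 − 0 + 1 = 2.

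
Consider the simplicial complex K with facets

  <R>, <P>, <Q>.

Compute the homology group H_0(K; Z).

Fix the vertex order P < Q < R and write every simplex with vertices in increasing order. Then dim K = 0 and the simplices of K are:

  0-simplices (3): P, Q, R

giving chain groups C_0 ≅ Z^3.

Now H_k = ker ∂_k / im ∂_{k+1}, so:

  H_0: rank C_0 − rank ∂_1 = 3 − 0 = 3, and there is no ∂_1, so H_0 = Z^3.

H_0 ≅ Z^3.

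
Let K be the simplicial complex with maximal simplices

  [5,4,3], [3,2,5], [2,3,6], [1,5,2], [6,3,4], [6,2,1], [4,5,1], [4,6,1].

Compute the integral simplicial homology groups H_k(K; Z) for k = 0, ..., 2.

H_0 = Z,  H_1 = 0,  H_2 = Z.

Take the total order 1 < 2 < 3 < 4 < 5 < 6 on the vertex set. Then K (dimension 2) consists of the simplices:

  0-simplices (6): [1], [2], [3], [4], [5], [6]
  1-simplices (12): [1,2], [1,4], [1,5], [1,6], [2,3], [2,5], [2,6], [3,4], [3,5], [3,6], [4,5], [4,6]
  2-simplices (8): [1,2,5], [1,2,6], [1,4,5], [1,4,6], [2,3,5], [2,3,6], [3,4,5], [3,4,6]

so the chain groups are C_0 ≅ Z^6, C_1 ≅ Z^12, C_2 ≅ Z^8.

Boundary ∂_1: C_1 → C_0 is given by ∂[p,q] = [q] − [p].
This gives a 6×12 integer matrix of rank 5; reducing to Smith normal form yields diagonal entries (1,1,1,1,1).

Boundary ∂_2: C_2 → C_1 maps a triangle to the signed sum of its edges. For instance
  ∂[1,2,6] = [2,6] − [1,6] + [1,2],
  ∂[2,3,5] = [3,5] − [2,5] + [2,3].
As a 12×8 matrix over Z this has rank 7, with invariant factors (1,1,1,1,1,1,1).

Now H_k = ker ∂_k / im ∂_{k+1}, so:

  H_0: rank C_0 − rank ∂_1 = 6 − 5 = 1, and the invariant factors of ∂_1 are all 1, so H_0 = Z.
  H_1: rank ker ∂_1 − rank ∂_2 = (12 − 5) − 7 = 0, and the invariant factors of ∂_2 are all 1, so H_1 = 0.
  H_2: rank ker ∂_2 − rank ∂_3 = (8 − 7) − 0 = 1, and there is no ∂_3, so H_2 = Z.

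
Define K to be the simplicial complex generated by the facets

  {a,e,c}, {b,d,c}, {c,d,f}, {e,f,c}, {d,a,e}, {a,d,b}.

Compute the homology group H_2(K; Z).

Fix the vertex order a < b < c < d < e < f and write every simplex with vertices in increasing order. Then dim K = 2 and the simplices of K are:

  0-simplices (6): a, b, c, d, e, f
  1-simplices (12): ab, ac, ad, ae, bc, bd, cd, ce, cf, de, df, ef
  2-simplices (6): abd, ace, ade, bcd, cdf, cef

so the chain groups are C_0 ≅ Z^6, C_1 ≅ Z^12, C_2 ≅ Z^6.

Boundary ∂_1: C_1 → C_0 maps an edge to its endpoints' difference, ∂[p,q] = q − p.
The 6×12 boundary matrix has rank 5 and Smith normal form diag(1,1,1,1,1).

The boundary map ∂_2: C_2 → C_1 acts by ∂[p,q,r] = [q,r] − [p,r] + [p,q]. For instance
  ∂ade = de − ae + ad,
  ∂abd = bd − ad + ab.
The 12×6 boundary matrix has rank 6 and Smith normal form diag(1,1,1,1,1,1).

Computing H_k = (kernel of ∂_k) / (image of ∂_{k+1}):

  H_2: rank ker ∂_2 − rank ∂_3 = (6 − 6) − 0 = 0, and there is no ∂_3, so H_2 ≅ 0.

(K is a triangulation of the cylinder S^1 x I.)

H_2 ≅ 0.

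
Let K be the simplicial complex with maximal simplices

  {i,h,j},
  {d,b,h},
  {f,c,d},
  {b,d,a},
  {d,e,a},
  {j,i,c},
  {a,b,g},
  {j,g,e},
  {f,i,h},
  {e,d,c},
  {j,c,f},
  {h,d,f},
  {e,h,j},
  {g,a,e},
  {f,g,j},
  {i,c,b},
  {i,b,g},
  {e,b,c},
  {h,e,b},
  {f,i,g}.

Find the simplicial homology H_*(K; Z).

We work with the vertex ordering a < b < c < d < e < f < g < h < i < j. The simplices of K, each written with vertices in increasing order, are:

  0-simplices (10): a, b, c, d, e, f, g, h, i, j
  1-simplices (30): ab, ad, ae, ag, bc, bd, be, bg, bh, bi, cd, ce, cf, ci, cj, de, df, dh, eg, eh, ej, fg, fh, fi, fj, gi, gj, hi, hj, ij
  2-simplices (20): abd, abg, ade, aeg, bce, bci, bdh, beh, bgi, cde, cdf, cfj, cij, dfh, egj, ehj, fgi, fgj, fhi, hij

Hence C_0 ≅ Z^10, C_1 ≅ Z^30, C_2 ≅ Z^20.

∂_1: C_1 → C_0 maps an edge to its endpoints' difference, ∂[p,q] = q − p. For instance
  ∂ci = i − c.
The 10×30 boundary matrix has rank 9 and Smith normal form diag(1,1,1,1,1,1,1,1,1).

∂_2: C_2 → C_1 sends each 2-simplex [p,q,r] to [q,r] − [p,r] + [p,q]. For instance
  ∂hij = ij − hj + hi,
  ∂bdh = dh − bh + bd.
As a 30×20 matrix over Z this has rank 20, with invariant factors (1,1,1,1,1,1,1,1,1,1,1,1,1,1,1,1,1,1,1,2).

From H_k ≅ ker(∂_k) / im(∂_{k+1}) we obtain:

  H_0: rank C_0 − rank ∂_1 = 10 − 9 = 1, and the invariant factors of ∂_1 are all 1, so H_0 = Z.
  H_1: rank ker ∂_1 − rank ∂_2 = (30 − 9) − 20 = 1, and ∂_2 has invariant factor 2 > 1, so H_1 = Z ⊕ Z/2.
  H_2: rank ker ∂_2 − rank ∂_3 = (20 − 20) − 0 = 0, and there is no ∂_3, so H_2 = 0.

As a check, the Euler characteristic is 10 − 30 + 20 = 0, which agrees with 1 − 1 + 0 = 0.
(K is a triangulation of the Klein bottle.)

H_0 ≅ Z,  H_1 ≅ Z ⊕ Z/2,  H_2 = 0.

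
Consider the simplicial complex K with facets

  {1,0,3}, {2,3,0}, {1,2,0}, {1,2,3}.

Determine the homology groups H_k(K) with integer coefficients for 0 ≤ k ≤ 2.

Fix the vertex order 0 < 1 < 2 < 3 and write every simplex with vertices in increasing order. Then dim K = 2 and the simplices of K are:

  0-simplices (4): [0], [1], [2], [3]
  1-simplices (6): [0,1], [0,2], [0,3], [1,2], [1,3], [2,3]
  2-simplices (4): [0,1,2], [0,1,3], [0,2,3], [1,2,3]

giving chain groups C_0 ≅ Z^4, C_1 ≅ Z^6, C_2 ≅ Z^4.

The boundary map ∂_1: C_1 → C_0 is given by ∂[p,q] = [q] − [p].
The resulting 4×6 matrix has rank 3, and its Smith normal form has invariant factors (1,1,1).

The boundary map ∂_2: C_2 → C_1 sends each 2-simplex [p,q,r] to [q,r] − [p,r] + [p,q]. For instance
  ∂[0,1,3] = [1,3] − [0,3] + [0,1],
  ∂[1,2,3] = [2,3] − [1,3] + [1,2].
This gives a 6×4 integer matrix of rank 3; reducing to Smith normal form yields diagonal entries (1,1,1).

Now H_k = ker ∂_k / im ∂_{k+1}, so:

  H_0: rank C_0 − rank ∂_1 = 4 − 3 = 1, and the invariant factors of ∂_1 are all 1, so H_0 = Z.
  H_1: rank ker ∂_1 − rank ∂_2 = (6 − 3) − 3 = 0, and the invariant factors of ∂_2 are all 1, so H_1 = 0.
  H_2: rank ker ∂_2 − rank ∂_3 = (4 − 3) − 0 = 1, and there is no ∂_3, so H_2 = Z.

As a check, the Euler characteristic is 4 − 6 + 4 = 2, which agrees with 1 − 0 + 1 = 2.

H_0 ≅ Z,  H_1 = 0,  H_2 ≅ Z.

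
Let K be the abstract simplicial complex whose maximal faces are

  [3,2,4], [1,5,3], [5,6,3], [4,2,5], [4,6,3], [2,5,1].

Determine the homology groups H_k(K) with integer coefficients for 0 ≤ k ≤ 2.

Order the vertices as 1 < 2 < 3 < 4 < 5 < 6. Listing each simplex with vertices in this order, K has dimension 2 with simplices:

  0-simplices (6): [1], [2], [3], [4], [5], [6]
  1-simplices (12): [1,2], [1,3], [1,5], [2,3], [2,4], [2,5], [3,4], [3,5], [3,6], [4,5], [4,6], [5,6]
  2-simplices (6): [1,2,5], [1,3,5], [2,3,4], [2,4,5], [3,4,6], [3,5,6]

so the chain groups are C_0 ≅ Z^6, C_1 ≅ Z^12, C_2 ≅ Z^6.

Boundary ∂_1: C_1 → C_0 sends each edge [p,q] (with p < q) to q − p.
This gives a 6×12 integer matrix of rank 5; reducing to Smith normal form yields diagonal entries (1,1,1,1,1).

The boundary map ∂_2: C_2 → C_1 maps a triangle to the signed sum of its edges. For instance
  ∂[1,3,5] = [3,5] − [1,5] + [1,3],
  ∂[2,3,4] = [3,4] − [2,4] + [2,3].
This gives a 12×6 integer matrix of rank 6; reducing to Smith normal form yields diagonal entries (1,1,1,1,1,1).

From H_k ≅ ker(∂_k) / im(∂_{k+1}) we obtain:

  H_0: rank C_0 − rank ∂_1 = 6 − 5 = 1, and the invariant factors of ∂_1 are all 1, so H_0 ≅ Z.
  H_1: rank ker ∂_1 − rank ∂_2 = (12 − 5) − 6 = 1, and the invariant factors of ∂_2 are all 1, so H_1 ≅ Z.
  H_2: rank ker ∂_2 − rank ∂_3 = (6 − 6) − 0 = 0, and there is no ∂_3, so H_2 ≅ 0.

As a check, the Euler characteristic is 6 − 12 + 6 = 0, which agrees with 1 − 1 + 0 = 0.
(K is a triangulation of the cylinder S^1 x I.)

H_0 = Z,  H_1 = Z,  H_2 = 0.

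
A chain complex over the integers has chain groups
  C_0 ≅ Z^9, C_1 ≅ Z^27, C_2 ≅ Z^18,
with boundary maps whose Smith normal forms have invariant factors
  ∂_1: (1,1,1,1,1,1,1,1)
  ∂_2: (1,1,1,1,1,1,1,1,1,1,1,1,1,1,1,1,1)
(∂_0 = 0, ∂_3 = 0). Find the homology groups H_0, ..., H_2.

H_0 ≅ Z,  H_1 ≅ Z^2,  H_2 ≅ Z.

H_0: b_0 = 9 − 0 − 8 = 1; torsion from ∂_1 factors > 1: none. So H_0 ≅ Z.
H_1: b_1 = 27 − 8 − 17 = 2; torsion from ∂_2 factors > 1: none. So H_1 ≅ Z^2.
H_2: b_2 = 18 − 17 − 0 = 1; torsion from ∂_3 factors > 1: none. So H_2 ≅ Z.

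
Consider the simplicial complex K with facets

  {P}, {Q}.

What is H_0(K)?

H_0 = Z^2.

K has 2 vertices.
rank ∂_0 = 0, rank ∂_1 = 0 ⇒ b_0 = 2 − 0 − 0 = 2. So H_0 ≅ Z^2.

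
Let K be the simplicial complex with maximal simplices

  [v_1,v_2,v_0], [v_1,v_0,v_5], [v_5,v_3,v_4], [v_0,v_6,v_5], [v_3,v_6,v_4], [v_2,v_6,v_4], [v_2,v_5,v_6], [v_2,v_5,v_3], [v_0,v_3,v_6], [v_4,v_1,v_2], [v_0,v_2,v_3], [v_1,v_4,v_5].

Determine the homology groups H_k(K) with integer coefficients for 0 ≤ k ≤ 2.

We work with the vertex ordering v_0 < v_1 < v_2 < v_3 < v_4 < v_5 < v_6. The simplices of K, each written with vertices in increasing order, are:

  0-simplices (7): [v_0], [v_1], [v_2], [v_3], [v_4], [v_5], [v_6]
  1-simplices (18): (18 of them)
  2-simplices (12): (12 of them)

so the chain groups are C_0 ≅ Z^7, C_1 ≅ Z^18, C_2 ≅ Z^12.

Boundary ∂_1: C_1 → C_0 is given by ∂[p,q] = [q] − [p].
The 7×18 boundary matrix has rank 6 and Smith normal form diag(1,1,1,1,1,1).

The boundary map ∂_2: C_2 → C_1 sends each 2-simplex [p,q,r] to [q,r] − [p,r] + [p,q]. For instance
  ∂[v_0,v_3,v_6] = [v_3,v_6] − [v_0,v_6] + [v_0,v_3],
  ∂[v_2,v_4,v_6] = [v_4,v_6] − [v_2,v_6] + [v_2,v_4].
The 18×12 boundary matrix has rank 12 and Smith normal form diag(1,1,1,1,1,1,1,1,1,1,1,2).

From H_k ≅ ker(∂_k) / im(∂_{k+1}) we obtain:

  H_0: rank C_0 − rank ∂_1 = 7 − 6 = 1, and the invariant factors of ∂_1 are all 1, so H_0 ≅ Z.
  H_1: rank ker ∂_1 − rank ∂_2 = (18 − 6) − 12 = 0, and ∂_2 has invariant factor 2 > 1, so H_1 ≅ Z/2.
  H_2: rank ker ∂_2 − rank ∂_3 = (12 − 12) − 0 = 0, and there is no ∂_3, so H_2 ≅ 0.

H_0 = Z,  H_1 = Z/2,  H_2 = 0.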